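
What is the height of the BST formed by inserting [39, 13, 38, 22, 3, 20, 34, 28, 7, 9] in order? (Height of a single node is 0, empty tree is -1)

Insertion order: [39, 13, 38, 22, 3, 20, 34, 28, 7, 9]
Tree (level-order array): [39, 13, None, 3, 38, None, 7, 22, None, None, 9, 20, 34, None, None, None, None, 28]
Compute height bottom-up (empty subtree = -1):
  height(9) = 1 + max(-1, -1) = 0
  height(7) = 1 + max(-1, 0) = 1
  height(3) = 1 + max(-1, 1) = 2
  height(20) = 1 + max(-1, -1) = 0
  height(28) = 1 + max(-1, -1) = 0
  height(34) = 1 + max(0, -1) = 1
  height(22) = 1 + max(0, 1) = 2
  height(38) = 1 + max(2, -1) = 3
  height(13) = 1 + max(2, 3) = 4
  height(39) = 1 + max(4, -1) = 5
Height = 5


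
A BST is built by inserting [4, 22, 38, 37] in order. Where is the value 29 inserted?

Starting tree (level order): [4, None, 22, None, 38, 37]
Insertion path: 4 -> 22 -> 38 -> 37
Result: insert 29 as left child of 37
Final tree (level order): [4, None, 22, None, 38, 37, None, 29]


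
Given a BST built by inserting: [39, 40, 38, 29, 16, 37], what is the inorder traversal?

Tree insertion order: [39, 40, 38, 29, 16, 37]
Tree (level-order array): [39, 38, 40, 29, None, None, None, 16, 37]
Inorder traversal: [16, 29, 37, 38, 39, 40]


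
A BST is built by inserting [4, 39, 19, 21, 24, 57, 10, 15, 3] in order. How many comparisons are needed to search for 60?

Search path for 60: 4 -> 39 -> 57
Found: False
Comparisons: 3


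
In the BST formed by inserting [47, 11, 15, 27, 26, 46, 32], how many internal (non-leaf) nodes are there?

Tree built from: [47, 11, 15, 27, 26, 46, 32]
Tree (level-order array): [47, 11, None, None, 15, None, 27, 26, 46, None, None, 32]
Rule: An internal node has at least one child.
Per-node child counts:
  node 47: 1 child(ren)
  node 11: 1 child(ren)
  node 15: 1 child(ren)
  node 27: 2 child(ren)
  node 26: 0 child(ren)
  node 46: 1 child(ren)
  node 32: 0 child(ren)
Matching nodes: [47, 11, 15, 27, 46]
Count of internal (non-leaf) nodes: 5


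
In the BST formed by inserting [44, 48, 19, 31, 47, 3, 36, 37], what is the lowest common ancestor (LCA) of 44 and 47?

Tree insertion order: [44, 48, 19, 31, 47, 3, 36, 37]
Tree (level-order array): [44, 19, 48, 3, 31, 47, None, None, None, None, 36, None, None, None, 37]
In a BST, the LCA of p=44, q=47 is the first node v on the
root-to-leaf path with p <= v <= q (go left if both < v, right if both > v).
Walk from root:
  at 44: 44 <= 44 <= 47, this is the LCA
LCA = 44


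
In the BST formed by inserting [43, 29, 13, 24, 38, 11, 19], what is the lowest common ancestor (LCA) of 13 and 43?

Tree insertion order: [43, 29, 13, 24, 38, 11, 19]
Tree (level-order array): [43, 29, None, 13, 38, 11, 24, None, None, None, None, 19]
In a BST, the LCA of p=13, q=43 is the first node v on the
root-to-leaf path with p <= v <= q (go left if both < v, right if both > v).
Walk from root:
  at 43: 13 <= 43 <= 43, this is the LCA
LCA = 43


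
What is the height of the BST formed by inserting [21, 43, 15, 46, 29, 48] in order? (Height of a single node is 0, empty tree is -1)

Insertion order: [21, 43, 15, 46, 29, 48]
Tree (level-order array): [21, 15, 43, None, None, 29, 46, None, None, None, 48]
Compute height bottom-up (empty subtree = -1):
  height(15) = 1 + max(-1, -1) = 0
  height(29) = 1 + max(-1, -1) = 0
  height(48) = 1 + max(-1, -1) = 0
  height(46) = 1 + max(-1, 0) = 1
  height(43) = 1 + max(0, 1) = 2
  height(21) = 1 + max(0, 2) = 3
Height = 3


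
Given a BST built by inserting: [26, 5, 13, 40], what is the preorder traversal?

Tree insertion order: [26, 5, 13, 40]
Tree (level-order array): [26, 5, 40, None, 13]
Preorder traversal: [26, 5, 13, 40]


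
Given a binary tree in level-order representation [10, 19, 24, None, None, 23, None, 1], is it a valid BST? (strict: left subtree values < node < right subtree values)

Level-order array: [10, 19, 24, None, None, 23, None, 1]
Validate using subtree bounds (lo, hi): at each node, require lo < value < hi,
then recurse left with hi=value and right with lo=value.
Preorder trace (stopping at first violation):
  at node 10 with bounds (-inf, +inf): OK
  at node 19 with bounds (-inf, 10): VIOLATION
Node 19 violates its bound: not (-inf < 19 < 10).
Result: Not a valid BST


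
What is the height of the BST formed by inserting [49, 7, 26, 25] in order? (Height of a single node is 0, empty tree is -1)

Insertion order: [49, 7, 26, 25]
Tree (level-order array): [49, 7, None, None, 26, 25]
Compute height bottom-up (empty subtree = -1):
  height(25) = 1 + max(-1, -1) = 0
  height(26) = 1 + max(0, -1) = 1
  height(7) = 1 + max(-1, 1) = 2
  height(49) = 1 + max(2, -1) = 3
Height = 3


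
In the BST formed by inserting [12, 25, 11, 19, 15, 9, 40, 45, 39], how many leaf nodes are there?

Tree built from: [12, 25, 11, 19, 15, 9, 40, 45, 39]
Tree (level-order array): [12, 11, 25, 9, None, 19, 40, None, None, 15, None, 39, 45]
Rule: A leaf has 0 children.
Per-node child counts:
  node 12: 2 child(ren)
  node 11: 1 child(ren)
  node 9: 0 child(ren)
  node 25: 2 child(ren)
  node 19: 1 child(ren)
  node 15: 0 child(ren)
  node 40: 2 child(ren)
  node 39: 0 child(ren)
  node 45: 0 child(ren)
Matching nodes: [9, 15, 39, 45]
Count of leaf nodes: 4


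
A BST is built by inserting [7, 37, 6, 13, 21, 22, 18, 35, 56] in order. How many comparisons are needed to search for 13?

Search path for 13: 7 -> 37 -> 13
Found: True
Comparisons: 3


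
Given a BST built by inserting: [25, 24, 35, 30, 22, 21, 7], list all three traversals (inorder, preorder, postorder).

Tree insertion order: [25, 24, 35, 30, 22, 21, 7]
Tree (level-order array): [25, 24, 35, 22, None, 30, None, 21, None, None, None, 7]
Inorder (L, root, R): [7, 21, 22, 24, 25, 30, 35]
Preorder (root, L, R): [25, 24, 22, 21, 7, 35, 30]
Postorder (L, R, root): [7, 21, 22, 24, 30, 35, 25]


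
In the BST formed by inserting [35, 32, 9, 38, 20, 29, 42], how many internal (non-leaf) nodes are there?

Tree built from: [35, 32, 9, 38, 20, 29, 42]
Tree (level-order array): [35, 32, 38, 9, None, None, 42, None, 20, None, None, None, 29]
Rule: An internal node has at least one child.
Per-node child counts:
  node 35: 2 child(ren)
  node 32: 1 child(ren)
  node 9: 1 child(ren)
  node 20: 1 child(ren)
  node 29: 0 child(ren)
  node 38: 1 child(ren)
  node 42: 0 child(ren)
Matching nodes: [35, 32, 9, 20, 38]
Count of internal (non-leaf) nodes: 5


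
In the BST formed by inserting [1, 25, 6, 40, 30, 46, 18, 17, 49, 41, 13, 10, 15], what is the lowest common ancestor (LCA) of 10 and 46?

Tree insertion order: [1, 25, 6, 40, 30, 46, 18, 17, 49, 41, 13, 10, 15]
Tree (level-order array): [1, None, 25, 6, 40, None, 18, 30, 46, 17, None, None, None, 41, 49, 13, None, None, None, None, None, 10, 15]
In a BST, the LCA of p=10, q=46 is the first node v on the
root-to-leaf path with p <= v <= q (go left if both < v, right if both > v).
Walk from root:
  at 1: both 10 and 46 > 1, go right
  at 25: 10 <= 25 <= 46, this is the LCA
LCA = 25


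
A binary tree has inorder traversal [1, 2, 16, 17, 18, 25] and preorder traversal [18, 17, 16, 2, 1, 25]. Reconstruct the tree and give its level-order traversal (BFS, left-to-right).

Inorder:  [1, 2, 16, 17, 18, 25]
Preorder: [18, 17, 16, 2, 1, 25]
Algorithm: preorder visits root first, so consume preorder in order;
for each root, split the current inorder slice at that value into
left-subtree inorder and right-subtree inorder, then recurse.
Recursive splits:
  root=18; inorder splits into left=[1, 2, 16, 17], right=[25]
  root=17; inorder splits into left=[1, 2, 16], right=[]
  root=16; inorder splits into left=[1, 2], right=[]
  root=2; inorder splits into left=[1], right=[]
  root=1; inorder splits into left=[], right=[]
  root=25; inorder splits into left=[], right=[]
Reconstructed level-order: [18, 17, 25, 16, 2, 1]


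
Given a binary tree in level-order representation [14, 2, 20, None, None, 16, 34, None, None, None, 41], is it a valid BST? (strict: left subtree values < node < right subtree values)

Level-order array: [14, 2, 20, None, None, 16, 34, None, None, None, 41]
Validate using subtree bounds (lo, hi): at each node, require lo < value < hi,
then recurse left with hi=value and right with lo=value.
Preorder trace (stopping at first violation):
  at node 14 with bounds (-inf, +inf): OK
  at node 2 with bounds (-inf, 14): OK
  at node 20 with bounds (14, +inf): OK
  at node 16 with bounds (14, 20): OK
  at node 34 with bounds (20, +inf): OK
  at node 41 with bounds (34, +inf): OK
No violation found at any node.
Result: Valid BST


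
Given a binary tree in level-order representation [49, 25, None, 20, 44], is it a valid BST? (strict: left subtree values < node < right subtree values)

Level-order array: [49, 25, None, 20, 44]
Validate using subtree bounds (lo, hi): at each node, require lo < value < hi,
then recurse left with hi=value and right with lo=value.
Preorder trace (stopping at first violation):
  at node 49 with bounds (-inf, +inf): OK
  at node 25 with bounds (-inf, 49): OK
  at node 20 with bounds (-inf, 25): OK
  at node 44 with bounds (25, 49): OK
No violation found at any node.
Result: Valid BST


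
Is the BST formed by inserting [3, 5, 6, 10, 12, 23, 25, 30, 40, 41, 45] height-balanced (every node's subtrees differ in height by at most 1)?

Tree (level-order array): [3, None, 5, None, 6, None, 10, None, 12, None, 23, None, 25, None, 30, None, 40, None, 41, None, 45]
Definition: a tree is height-balanced if, at every node, |h(left) - h(right)| <= 1 (empty subtree has height -1).
Bottom-up per-node check:
  node 45: h_left=-1, h_right=-1, diff=0 [OK], height=0
  node 41: h_left=-1, h_right=0, diff=1 [OK], height=1
  node 40: h_left=-1, h_right=1, diff=2 [FAIL (|-1-1|=2 > 1)], height=2
  node 30: h_left=-1, h_right=2, diff=3 [FAIL (|-1-2|=3 > 1)], height=3
  node 25: h_left=-1, h_right=3, diff=4 [FAIL (|-1-3|=4 > 1)], height=4
  node 23: h_left=-1, h_right=4, diff=5 [FAIL (|-1-4|=5 > 1)], height=5
  node 12: h_left=-1, h_right=5, diff=6 [FAIL (|-1-5|=6 > 1)], height=6
  node 10: h_left=-1, h_right=6, diff=7 [FAIL (|-1-6|=7 > 1)], height=7
  node 6: h_left=-1, h_right=7, diff=8 [FAIL (|-1-7|=8 > 1)], height=8
  node 5: h_left=-1, h_right=8, diff=9 [FAIL (|-1-8|=9 > 1)], height=9
  node 3: h_left=-1, h_right=9, diff=10 [FAIL (|-1-9|=10 > 1)], height=10
Node 40 violates the condition: |-1 - 1| = 2 > 1.
Result: Not balanced


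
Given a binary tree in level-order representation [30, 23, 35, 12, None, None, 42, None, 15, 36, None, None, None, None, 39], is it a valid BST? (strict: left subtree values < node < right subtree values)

Level-order array: [30, 23, 35, 12, None, None, 42, None, 15, 36, None, None, None, None, 39]
Validate using subtree bounds (lo, hi): at each node, require lo < value < hi,
then recurse left with hi=value and right with lo=value.
Preorder trace (stopping at first violation):
  at node 30 with bounds (-inf, +inf): OK
  at node 23 with bounds (-inf, 30): OK
  at node 12 with bounds (-inf, 23): OK
  at node 15 with bounds (12, 23): OK
  at node 35 with bounds (30, +inf): OK
  at node 42 with bounds (35, +inf): OK
  at node 36 with bounds (35, 42): OK
  at node 39 with bounds (36, 42): OK
No violation found at any node.
Result: Valid BST


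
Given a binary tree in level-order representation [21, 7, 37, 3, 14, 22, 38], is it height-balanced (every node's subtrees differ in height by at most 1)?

Tree (level-order array): [21, 7, 37, 3, 14, 22, 38]
Definition: a tree is height-balanced if, at every node, |h(left) - h(right)| <= 1 (empty subtree has height -1).
Bottom-up per-node check:
  node 3: h_left=-1, h_right=-1, diff=0 [OK], height=0
  node 14: h_left=-1, h_right=-1, diff=0 [OK], height=0
  node 7: h_left=0, h_right=0, diff=0 [OK], height=1
  node 22: h_left=-1, h_right=-1, diff=0 [OK], height=0
  node 38: h_left=-1, h_right=-1, diff=0 [OK], height=0
  node 37: h_left=0, h_right=0, diff=0 [OK], height=1
  node 21: h_left=1, h_right=1, diff=0 [OK], height=2
All nodes satisfy the balance condition.
Result: Balanced


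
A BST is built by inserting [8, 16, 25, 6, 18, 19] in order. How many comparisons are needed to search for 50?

Search path for 50: 8 -> 16 -> 25
Found: False
Comparisons: 3


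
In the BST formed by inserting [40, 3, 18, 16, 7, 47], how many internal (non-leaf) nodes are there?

Tree built from: [40, 3, 18, 16, 7, 47]
Tree (level-order array): [40, 3, 47, None, 18, None, None, 16, None, 7]
Rule: An internal node has at least one child.
Per-node child counts:
  node 40: 2 child(ren)
  node 3: 1 child(ren)
  node 18: 1 child(ren)
  node 16: 1 child(ren)
  node 7: 0 child(ren)
  node 47: 0 child(ren)
Matching nodes: [40, 3, 18, 16]
Count of internal (non-leaf) nodes: 4


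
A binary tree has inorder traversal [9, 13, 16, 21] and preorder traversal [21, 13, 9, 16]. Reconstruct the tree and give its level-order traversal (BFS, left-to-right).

Inorder:  [9, 13, 16, 21]
Preorder: [21, 13, 9, 16]
Algorithm: preorder visits root first, so consume preorder in order;
for each root, split the current inorder slice at that value into
left-subtree inorder and right-subtree inorder, then recurse.
Recursive splits:
  root=21; inorder splits into left=[9, 13, 16], right=[]
  root=13; inorder splits into left=[9], right=[16]
  root=9; inorder splits into left=[], right=[]
  root=16; inorder splits into left=[], right=[]
Reconstructed level-order: [21, 13, 9, 16]


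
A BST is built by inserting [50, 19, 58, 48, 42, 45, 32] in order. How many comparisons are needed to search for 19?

Search path for 19: 50 -> 19
Found: True
Comparisons: 2


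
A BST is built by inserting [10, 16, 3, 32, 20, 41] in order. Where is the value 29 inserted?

Starting tree (level order): [10, 3, 16, None, None, None, 32, 20, 41]
Insertion path: 10 -> 16 -> 32 -> 20
Result: insert 29 as right child of 20
Final tree (level order): [10, 3, 16, None, None, None, 32, 20, 41, None, 29]


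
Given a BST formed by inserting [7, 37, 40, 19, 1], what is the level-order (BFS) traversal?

Tree insertion order: [7, 37, 40, 19, 1]
Tree (level-order array): [7, 1, 37, None, None, 19, 40]
BFS from the root, enqueuing left then right child of each popped node:
  queue [7] -> pop 7, enqueue [1, 37], visited so far: [7]
  queue [1, 37] -> pop 1, enqueue [none], visited so far: [7, 1]
  queue [37] -> pop 37, enqueue [19, 40], visited so far: [7, 1, 37]
  queue [19, 40] -> pop 19, enqueue [none], visited so far: [7, 1, 37, 19]
  queue [40] -> pop 40, enqueue [none], visited so far: [7, 1, 37, 19, 40]
Result: [7, 1, 37, 19, 40]


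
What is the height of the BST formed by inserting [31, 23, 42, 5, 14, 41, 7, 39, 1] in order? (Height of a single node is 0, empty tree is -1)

Insertion order: [31, 23, 42, 5, 14, 41, 7, 39, 1]
Tree (level-order array): [31, 23, 42, 5, None, 41, None, 1, 14, 39, None, None, None, 7]
Compute height bottom-up (empty subtree = -1):
  height(1) = 1 + max(-1, -1) = 0
  height(7) = 1 + max(-1, -1) = 0
  height(14) = 1 + max(0, -1) = 1
  height(5) = 1 + max(0, 1) = 2
  height(23) = 1 + max(2, -1) = 3
  height(39) = 1 + max(-1, -1) = 0
  height(41) = 1 + max(0, -1) = 1
  height(42) = 1 + max(1, -1) = 2
  height(31) = 1 + max(3, 2) = 4
Height = 4


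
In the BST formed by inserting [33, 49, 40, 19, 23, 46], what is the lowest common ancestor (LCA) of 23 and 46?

Tree insertion order: [33, 49, 40, 19, 23, 46]
Tree (level-order array): [33, 19, 49, None, 23, 40, None, None, None, None, 46]
In a BST, the LCA of p=23, q=46 is the first node v on the
root-to-leaf path with p <= v <= q (go left if both < v, right if both > v).
Walk from root:
  at 33: 23 <= 33 <= 46, this is the LCA
LCA = 33


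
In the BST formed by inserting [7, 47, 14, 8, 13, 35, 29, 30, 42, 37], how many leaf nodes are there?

Tree built from: [7, 47, 14, 8, 13, 35, 29, 30, 42, 37]
Tree (level-order array): [7, None, 47, 14, None, 8, 35, None, 13, 29, 42, None, None, None, 30, 37]
Rule: A leaf has 0 children.
Per-node child counts:
  node 7: 1 child(ren)
  node 47: 1 child(ren)
  node 14: 2 child(ren)
  node 8: 1 child(ren)
  node 13: 0 child(ren)
  node 35: 2 child(ren)
  node 29: 1 child(ren)
  node 30: 0 child(ren)
  node 42: 1 child(ren)
  node 37: 0 child(ren)
Matching nodes: [13, 30, 37]
Count of leaf nodes: 3


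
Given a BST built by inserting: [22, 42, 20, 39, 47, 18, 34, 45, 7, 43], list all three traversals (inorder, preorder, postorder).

Tree insertion order: [22, 42, 20, 39, 47, 18, 34, 45, 7, 43]
Tree (level-order array): [22, 20, 42, 18, None, 39, 47, 7, None, 34, None, 45, None, None, None, None, None, 43]
Inorder (L, root, R): [7, 18, 20, 22, 34, 39, 42, 43, 45, 47]
Preorder (root, L, R): [22, 20, 18, 7, 42, 39, 34, 47, 45, 43]
Postorder (L, R, root): [7, 18, 20, 34, 39, 43, 45, 47, 42, 22]


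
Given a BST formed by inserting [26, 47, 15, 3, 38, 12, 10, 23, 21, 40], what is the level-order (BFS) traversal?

Tree insertion order: [26, 47, 15, 3, 38, 12, 10, 23, 21, 40]
Tree (level-order array): [26, 15, 47, 3, 23, 38, None, None, 12, 21, None, None, 40, 10]
BFS from the root, enqueuing left then right child of each popped node:
  queue [26] -> pop 26, enqueue [15, 47], visited so far: [26]
  queue [15, 47] -> pop 15, enqueue [3, 23], visited so far: [26, 15]
  queue [47, 3, 23] -> pop 47, enqueue [38], visited so far: [26, 15, 47]
  queue [3, 23, 38] -> pop 3, enqueue [12], visited so far: [26, 15, 47, 3]
  queue [23, 38, 12] -> pop 23, enqueue [21], visited so far: [26, 15, 47, 3, 23]
  queue [38, 12, 21] -> pop 38, enqueue [40], visited so far: [26, 15, 47, 3, 23, 38]
  queue [12, 21, 40] -> pop 12, enqueue [10], visited so far: [26, 15, 47, 3, 23, 38, 12]
  queue [21, 40, 10] -> pop 21, enqueue [none], visited so far: [26, 15, 47, 3, 23, 38, 12, 21]
  queue [40, 10] -> pop 40, enqueue [none], visited so far: [26, 15, 47, 3, 23, 38, 12, 21, 40]
  queue [10] -> pop 10, enqueue [none], visited so far: [26, 15, 47, 3, 23, 38, 12, 21, 40, 10]
Result: [26, 15, 47, 3, 23, 38, 12, 21, 40, 10]


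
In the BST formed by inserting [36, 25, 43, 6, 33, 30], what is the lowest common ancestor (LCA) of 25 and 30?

Tree insertion order: [36, 25, 43, 6, 33, 30]
Tree (level-order array): [36, 25, 43, 6, 33, None, None, None, None, 30]
In a BST, the LCA of p=25, q=30 is the first node v on the
root-to-leaf path with p <= v <= q (go left if both < v, right if both > v).
Walk from root:
  at 36: both 25 and 30 < 36, go left
  at 25: 25 <= 25 <= 30, this is the LCA
LCA = 25


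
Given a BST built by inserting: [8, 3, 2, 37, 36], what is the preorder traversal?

Tree insertion order: [8, 3, 2, 37, 36]
Tree (level-order array): [8, 3, 37, 2, None, 36]
Preorder traversal: [8, 3, 2, 37, 36]


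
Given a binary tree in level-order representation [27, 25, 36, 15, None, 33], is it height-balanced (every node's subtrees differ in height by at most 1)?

Tree (level-order array): [27, 25, 36, 15, None, 33]
Definition: a tree is height-balanced if, at every node, |h(left) - h(right)| <= 1 (empty subtree has height -1).
Bottom-up per-node check:
  node 15: h_left=-1, h_right=-1, diff=0 [OK], height=0
  node 25: h_left=0, h_right=-1, diff=1 [OK], height=1
  node 33: h_left=-1, h_right=-1, diff=0 [OK], height=0
  node 36: h_left=0, h_right=-1, diff=1 [OK], height=1
  node 27: h_left=1, h_right=1, diff=0 [OK], height=2
All nodes satisfy the balance condition.
Result: Balanced


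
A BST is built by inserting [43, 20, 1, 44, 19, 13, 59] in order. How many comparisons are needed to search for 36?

Search path for 36: 43 -> 20
Found: False
Comparisons: 2


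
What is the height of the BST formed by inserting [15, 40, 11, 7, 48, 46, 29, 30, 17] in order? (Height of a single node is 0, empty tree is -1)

Insertion order: [15, 40, 11, 7, 48, 46, 29, 30, 17]
Tree (level-order array): [15, 11, 40, 7, None, 29, 48, None, None, 17, 30, 46]
Compute height bottom-up (empty subtree = -1):
  height(7) = 1 + max(-1, -1) = 0
  height(11) = 1 + max(0, -1) = 1
  height(17) = 1 + max(-1, -1) = 0
  height(30) = 1 + max(-1, -1) = 0
  height(29) = 1 + max(0, 0) = 1
  height(46) = 1 + max(-1, -1) = 0
  height(48) = 1 + max(0, -1) = 1
  height(40) = 1 + max(1, 1) = 2
  height(15) = 1 + max(1, 2) = 3
Height = 3


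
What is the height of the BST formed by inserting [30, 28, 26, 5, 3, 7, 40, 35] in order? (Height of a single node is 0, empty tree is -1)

Insertion order: [30, 28, 26, 5, 3, 7, 40, 35]
Tree (level-order array): [30, 28, 40, 26, None, 35, None, 5, None, None, None, 3, 7]
Compute height bottom-up (empty subtree = -1):
  height(3) = 1 + max(-1, -1) = 0
  height(7) = 1 + max(-1, -1) = 0
  height(5) = 1 + max(0, 0) = 1
  height(26) = 1 + max(1, -1) = 2
  height(28) = 1 + max(2, -1) = 3
  height(35) = 1 + max(-1, -1) = 0
  height(40) = 1 + max(0, -1) = 1
  height(30) = 1 + max(3, 1) = 4
Height = 4


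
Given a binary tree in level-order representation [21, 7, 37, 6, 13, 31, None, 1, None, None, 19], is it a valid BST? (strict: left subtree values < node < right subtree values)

Level-order array: [21, 7, 37, 6, 13, 31, None, 1, None, None, 19]
Validate using subtree bounds (lo, hi): at each node, require lo < value < hi,
then recurse left with hi=value and right with lo=value.
Preorder trace (stopping at first violation):
  at node 21 with bounds (-inf, +inf): OK
  at node 7 with bounds (-inf, 21): OK
  at node 6 with bounds (-inf, 7): OK
  at node 1 with bounds (-inf, 6): OK
  at node 13 with bounds (7, 21): OK
  at node 19 with bounds (13, 21): OK
  at node 37 with bounds (21, +inf): OK
  at node 31 with bounds (21, 37): OK
No violation found at any node.
Result: Valid BST


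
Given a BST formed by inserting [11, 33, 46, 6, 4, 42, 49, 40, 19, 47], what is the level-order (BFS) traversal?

Tree insertion order: [11, 33, 46, 6, 4, 42, 49, 40, 19, 47]
Tree (level-order array): [11, 6, 33, 4, None, 19, 46, None, None, None, None, 42, 49, 40, None, 47]
BFS from the root, enqueuing left then right child of each popped node:
  queue [11] -> pop 11, enqueue [6, 33], visited so far: [11]
  queue [6, 33] -> pop 6, enqueue [4], visited so far: [11, 6]
  queue [33, 4] -> pop 33, enqueue [19, 46], visited so far: [11, 6, 33]
  queue [4, 19, 46] -> pop 4, enqueue [none], visited so far: [11, 6, 33, 4]
  queue [19, 46] -> pop 19, enqueue [none], visited so far: [11, 6, 33, 4, 19]
  queue [46] -> pop 46, enqueue [42, 49], visited so far: [11, 6, 33, 4, 19, 46]
  queue [42, 49] -> pop 42, enqueue [40], visited so far: [11, 6, 33, 4, 19, 46, 42]
  queue [49, 40] -> pop 49, enqueue [47], visited so far: [11, 6, 33, 4, 19, 46, 42, 49]
  queue [40, 47] -> pop 40, enqueue [none], visited so far: [11, 6, 33, 4, 19, 46, 42, 49, 40]
  queue [47] -> pop 47, enqueue [none], visited so far: [11, 6, 33, 4, 19, 46, 42, 49, 40, 47]
Result: [11, 6, 33, 4, 19, 46, 42, 49, 40, 47]


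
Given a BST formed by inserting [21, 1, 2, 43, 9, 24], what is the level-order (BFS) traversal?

Tree insertion order: [21, 1, 2, 43, 9, 24]
Tree (level-order array): [21, 1, 43, None, 2, 24, None, None, 9]
BFS from the root, enqueuing left then right child of each popped node:
  queue [21] -> pop 21, enqueue [1, 43], visited so far: [21]
  queue [1, 43] -> pop 1, enqueue [2], visited so far: [21, 1]
  queue [43, 2] -> pop 43, enqueue [24], visited so far: [21, 1, 43]
  queue [2, 24] -> pop 2, enqueue [9], visited so far: [21, 1, 43, 2]
  queue [24, 9] -> pop 24, enqueue [none], visited so far: [21, 1, 43, 2, 24]
  queue [9] -> pop 9, enqueue [none], visited so far: [21, 1, 43, 2, 24, 9]
Result: [21, 1, 43, 2, 24, 9]


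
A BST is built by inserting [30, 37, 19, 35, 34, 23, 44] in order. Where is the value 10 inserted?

Starting tree (level order): [30, 19, 37, None, 23, 35, 44, None, None, 34]
Insertion path: 30 -> 19
Result: insert 10 as left child of 19
Final tree (level order): [30, 19, 37, 10, 23, 35, 44, None, None, None, None, 34]


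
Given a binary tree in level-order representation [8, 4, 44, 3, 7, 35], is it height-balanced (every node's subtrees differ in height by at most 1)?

Tree (level-order array): [8, 4, 44, 3, 7, 35]
Definition: a tree is height-balanced if, at every node, |h(left) - h(right)| <= 1 (empty subtree has height -1).
Bottom-up per-node check:
  node 3: h_left=-1, h_right=-1, diff=0 [OK], height=0
  node 7: h_left=-1, h_right=-1, diff=0 [OK], height=0
  node 4: h_left=0, h_right=0, diff=0 [OK], height=1
  node 35: h_left=-1, h_right=-1, diff=0 [OK], height=0
  node 44: h_left=0, h_right=-1, diff=1 [OK], height=1
  node 8: h_left=1, h_right=1, diff=0 [OK], height=2
All nodes satisfy the balance condition.
Result: Balanced


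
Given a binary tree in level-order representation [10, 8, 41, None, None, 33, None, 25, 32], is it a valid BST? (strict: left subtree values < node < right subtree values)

Level-order array: [10, 8, 41, None, None, 33, None, 25, 32]
Validate using subtree bounds (lo, hi): at each node, require lo < value < hi,
then recurse left with hi=value and right with lo=value.
Preorder trace (stopping at first violation):
  at node 10 with bounds (-inf, +inf): OK
  at node 8 with bounds (-inf, 10): OK
  at node 41 with bounds (10, +inf): OK
  at node 33 with bounds (10, 41): OK
  at node 25 with bounds (10, 33): OK
  at node 32 with bounds (33, 41): VIOLATION
Node 32 violates its bound: not (33 < 32 < 41).
Result: Not a valid BST


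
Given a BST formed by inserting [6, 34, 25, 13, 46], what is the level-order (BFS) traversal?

Tree insertion order: [6, 34, 25, 13, 46]
Tree (level-order array): [6, None, 34, 25, 46, 13]
BFS from the root, enqueuing left then right child of each popped node:
  queue [6] -> pop 6, enqueue [34], visited so far: [6]
  queue [34] -> pop 34, enqueue [25, 46], visited so far: [6, 34]
  queue [25, 46] -> pop 25, enqueue [13], visited so far: [6, 34, 25]
  queue [46, 13] -> pop 46, enqueue [none], visited so far: [6, 34, 25, 46]
  queue [13] -> pop 13, enqueue [none], visited so far: [6, 34, 25, 46, 13]
Result: [6, 34, 25, 46, 13]


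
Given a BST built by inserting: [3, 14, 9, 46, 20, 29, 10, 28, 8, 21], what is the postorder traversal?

Tree insertion order: [3, 14, 9, 46, 20, 29, 10, 28, 8, 21]
Tree (level-order array): [3, None, 14, 9, 46, 8, 10, 20, None, None, None, None, None, None, 29, 28, None, 21]
Postorder traversal: [8, 10, 9, 21, 28, 29, 20, 46, 14, 3]


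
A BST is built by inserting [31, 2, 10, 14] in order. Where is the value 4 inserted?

Starting tree (level order): [31, 2, None, None, 10, None, 14]
Insertion path: 31 -> 2 -> 10
Result: insert 4 as left child of 10
Final tree (level order): [31, 2, None, None, 10, 4, 14]


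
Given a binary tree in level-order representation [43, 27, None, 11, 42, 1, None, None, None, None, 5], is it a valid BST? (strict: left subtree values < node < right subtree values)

Level-order array: [43, 27, None, 11, 42, 1, None, None, None, None, 5]
Validate using subtree bounds (lo, hi): at each node, require lo < value < hi,
then recurse left with hi=value and right with lo=value.
Preorder trace (stopping at first violation):
  at node 43 with bounds (-inf, +inf): OK
  at node 27 with bounds (-inf, 43): OK
  at node 11 with bounds (-inf, 27): OK
  at node 1 with bounds (-inf, 11): OK
  at node 5 with bounds (1, 11): OK
  at node 42 with bounds (27, 43): OK
No violation found at any node.
Result: Valid BST


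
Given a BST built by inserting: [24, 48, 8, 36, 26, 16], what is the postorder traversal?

Tree insertion order: [24, 48, 8, 36, 26, 16]
Tree (level-order array): [24, 8, 48, None, 16, 36, None, None, None, 26]
Postorder traversal: [16, 8, 26, 36, 48, 24]


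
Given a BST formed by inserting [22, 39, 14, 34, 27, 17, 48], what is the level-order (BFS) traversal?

Tree insertion order: [22, 39, 14, 34, 27, 17, 48]
Tree (level-order array): [22, 14, 39, None, 17, 34, 48, None, None, 27]
BFS from the root, enqueuing left then right child of each popped node:
  queue [22] -> pop 22, enqueue [14, 39], visited so far: [22]
  queue [14, 39] -> pop 14, enqueue [17], visited so far: [22, 14]
  queue [39, 17] -> pop 39, enqueue [34, 48], visited so far: [22, 14, 39]
  queue [17, 34, 48] -> pop 17, enqueue [none], visited so far: [22, 14, 39, 17]
  queue [34, 48] -> pop 34, enqueue [27], visited so far: [22, 14, 39, 17, 34]
  queue [48, 27] -> pop 48, enqueue [none], visited so far: [22, 14, 39, 17, 34, 48]
  queue [27] -> pop 27, enqueue [none], visited so far: [22, 14, 39, 17, 34, 48, 27]
Result: [22, 14, 39, 17, 34, 48, 27]


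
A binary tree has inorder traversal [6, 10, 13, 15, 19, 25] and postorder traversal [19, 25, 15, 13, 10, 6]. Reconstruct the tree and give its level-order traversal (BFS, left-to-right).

Inorder:   [6, 10, 13, 15, 19, 25]
Postorder: [19, 25, 15, 13, 10, 6]
Algorithm: postorder visits root last, so walk postorder right-to-left;
each value is the root of the current inorder slice — split it at that
value, recurse on the right subtree first, then the left.
Recursive splits:
  root=6; inorder splits into left=[], right=[10, 13, 15, 19, 25]
  root=10; inorder splits into left=[], right=[13, 15, 19, 25]
  root=13; inorder splits into left=[], right=[15, 19, 25]
  root=15; inorder splits into left=[], right=[19, 25]
  root=25; inorder splits into left=[19], right=[]
  root=19; inorder splits into left=[], right=[]
Reconstructed level-order: [6, 10, 13, 15, 25, 19]


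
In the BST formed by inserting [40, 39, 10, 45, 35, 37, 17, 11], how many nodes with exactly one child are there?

Tree built from: [40, 39, 10, 45, 35, 37, 17, 11]
Tree (level-order array): [40, 39, 45, 10, None, None, None, None, 35, 17, 37, 11]
Rule: These are nodes with exactly 1 non-null child.
Per-node child counts:
  node 40: 2 child(ren)
  node 39: 1 child(ren)
  node 10: 1 child(ren)
  node 35: 2 child(ren)
  node 17: 1 child(ren)
  node 11: 0 child(ren)
  node 37: 0 child(ren)
  node 45: 0 child(ren)
Matching nodes: [39, 10, 17]
Count of nodes with exactly one child: 3


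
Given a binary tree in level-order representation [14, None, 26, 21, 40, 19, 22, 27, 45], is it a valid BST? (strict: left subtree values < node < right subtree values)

Level-order array: [14, None, 26, 21, 40, 19, 22, 27, 45]
Validate using subtree bounds (lo, hi): at each node, require lo < value < hi,
then recurse left with hi=value and right with lo=value.
Preorder trace (stopping at first violation):
  at node 14 with bounds (-inf, +inf): OK
  at node 26 with bounds (14, +inf): OK
  at node 21 with bounds (14, 26): OK
  at node 19 with bounds (14, 21): OK
  at node 22 with bounds (21, 26): OK
  at node 40 with bounds (26, +inf): OK
  at node 27 with bounds (26, 40): OK
  at node 45 with bounds (40, +inf): OK
No violation found at any node.
Result: Valid BST


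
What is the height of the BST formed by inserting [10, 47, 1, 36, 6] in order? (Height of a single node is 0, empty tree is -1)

Insertion order: [10, 47, 1, 36, 6]
Tree (level-order array): [10, 1, 47, None, 6, 36]
Compute height bottom-up (empty subtree = -1):
  height(6) = 1 + max(-1, -1) = 0
  height(1) = 1 + max(-1, 0) = 1
  height(36) = 1 + max(-1, -1) = 0
  height(47) = 1 + max(0, -1) = 1
  height(10) = 1 + max(1, 1) = 2
Height = 2


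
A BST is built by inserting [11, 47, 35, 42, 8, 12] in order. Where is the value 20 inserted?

Starting tree (level order): [11, 8, 47, None, None, 35, None, 12, 42]
Insertion path: 11 -> 47 -> 35 -> 12
Result: insert 20 as right child of 12
Final tree (level order): [11, 8, 47, None, None, 35, None, 12, 42, None, 20]


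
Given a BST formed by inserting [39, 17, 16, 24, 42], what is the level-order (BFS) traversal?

Tree insertion order: [39, 17, 16, 24, 42]
Tree (level-order array): [39, 17, 42, 16, 24]
BFS from the root, enqueuing left then right child of each popped node:
  queue [39] -> pop 39, enqueue [17, 42], visited so far: [39]
  queue [17, 42] -> pop 17, enqueue [16, 24], visited so far: [39, 17]
  queue [42, 16, 24] -> pop 42, enqueue [none], visited so far: [39, 17, 42]
  queue [16, 24] -> pop 16, enqueue [none], visited so far: [39, 17, 42, 16]
  queue [24] -> pop 24, enqueue [none], visited so far: [39, 17, 42, 16, 24]
Result: [39, 17, 42, 16, 24]


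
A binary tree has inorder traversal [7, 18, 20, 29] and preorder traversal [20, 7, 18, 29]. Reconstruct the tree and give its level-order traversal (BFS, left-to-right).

Inorder:  [7, 18, 20, 29]
Preorder: [20, 7, 18, 29]
Algorithm: preorder visits root first, so consume preorder in order;
for each root, split the current inorder slice at that value into
left-subtree inorder and right-subtree inorder, then recurse.
Recursive splits:
  root=20; inorder splits into left=[7, 18], right=[29]
  root=7; inorder splits into left=[], right=[18]
  root=18; inorder splits into left=[], right=[]
  root=29; inorder splits into left=[], right=[]
Reconstructed level-order: [20, 7, 29, 18]


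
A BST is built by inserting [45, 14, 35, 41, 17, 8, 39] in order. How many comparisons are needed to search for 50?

Search path for 50: 45
Found: False
Comparisons: 1


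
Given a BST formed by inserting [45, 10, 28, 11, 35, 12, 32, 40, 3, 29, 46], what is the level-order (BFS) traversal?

Tree insertion order: [45, 10, 28, 11, 35, 12, 32, 40, 3, 29, 46]
Tree (level-order array): [45, 10, 46, 3, 28, None, None, None, None, 11, 35, None, 12, 32, 40, None, None, 29]
BFS from the root, enqueuing left then right child of each popped node:
  queue [45] -> pop 45, enqueue [10, 46], visited so far: [45]
  queue [10, 46] -> pop 10, enqueue [3, 28], visited so far: [45, 10]
  queue [46, 3, 28] -> pop 46, enqueue [none], visited so far: [45, 10, 46]
  queue [3, 28] -> pop 3, enqueue [none], visited so far: [45, 10, 46, 3]
  queue [28] -> pop 28, enqueue [11, 35], visited so far: [45, 10, 46, 3, 28]
  queue [11, 35] -> pop 11, enqueue [12], visited so far: [45, 10, 46, 3, 28, 11]
  queue [35, 12] -> pop 35, enqueue [32, 40], visited so far: [45, 10, 46, 3, 28, 11, 35]
  queue [12, 32, 40] -> pop 12, enqueue [none], visited so far: [45, 10, 46, 3, 28, 11, 35, 12]
  queue [32, 40] -> pop 32, enqueue [29], visited so far: [45, 10, 46, 3, 28, 11, 35, 12, 32]
  queue [40, 29] -> pop 40, enqueue [none], visited so far: [45, 10, 46, 3, 28, 11, 35, 12, 32, 40]
  queue [29] -> pop 29, enqueue [none], visited so far: [45, 10, 46, 3, 28, 11, 35, 12, 32, 40, 29]
Result: [45, 10, 46, 3, 28, 11, 35, 12, 32, 40, 29]


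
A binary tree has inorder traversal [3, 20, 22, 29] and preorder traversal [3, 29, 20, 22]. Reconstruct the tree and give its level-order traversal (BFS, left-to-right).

Inorder:  [3, 20, 22, 29]
Preorder: [3, 29, 20, 22]
Algorithm: preorder visits root first, so consume preorder in order;
for each root, split the current inorder slice at that value into
left-subtree inorder and right-subtree inorder, then recurse.
Recursive splits:
  root=3; inorder splits into left=[], right=[20, 22, 29]
  root=29; inorder splits into left=[20, 22], right=[]
  root=20; inorder splits into left=[], right=[22]
  root=22; inorder splits into left=[], right=[]
Reconstructed level-order: [3, 29, 20, 22]


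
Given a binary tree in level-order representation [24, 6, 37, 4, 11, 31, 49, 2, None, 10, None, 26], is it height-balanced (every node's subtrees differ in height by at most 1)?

Tree (level-order array): [24, 6, 37, 4, 11, 31, 49, 2, None, 10, None, 26]
Definition: a tree is height-balanced if, at every node, |h(left) - h(right)| <= 1 (empty subtree has height -1).
Bottom-up per-node check:
  node 2: h_left=-1, h_right=-1, diff=0 [OK], height=0
  node 4: h_left=0, h_right=-1, diff=1 [OK], height=1
  node 10: h_left=-1, h_right=-1, diff=0 [OK], height=0
  node 11: h_left=0, h_right=-1, diff=1 [OK], height=1
  node 6: h_left=1, h_right=1, diff=0 [OK], height=2
  node 26: h_left=-1, h_right=-1, diff=0 [OK], height=0
  node 31: h_left=0, h_right=-1, diff=1 [OK], height=1
  node 49: h_left=-1, h_right=-1, diff=0 [OK], height=0
  node 37: h_left=1, h_right=0, diff=1 [OK], height=2
  node 24: h_left=2, h_right=2, diff=0 [OK], height=3
All nodes satisfy the balance condition.
Result: Balanced


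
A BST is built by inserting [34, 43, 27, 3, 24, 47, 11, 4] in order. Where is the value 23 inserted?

Starting tree (level order): [34, 27, 43, 3, None, None, 47, None, 24, None, None, 11, None, 4]
Insertion path: 34 -> 27 -> 3 -> 24 -> 11
Result: insert 23 as right child of 11
Final tree (level order): [34, 27, 43, 3, None, None, 47, None, 24, None, None, 11, None, 4, 23]


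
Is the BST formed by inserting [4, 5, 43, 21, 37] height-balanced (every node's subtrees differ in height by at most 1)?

Tree (level-order array): [4, None, 5, None, 43, 21, None, None, 37]
Definition: a tree is height-balanced if, at every node, |h(left) - h(right)| <= 1 (empty subtree has height -1).
Bottom-up per-node check:
  node 37: h_left=-1, h_right=-1, diff=0 [OK], height=0
  node 21: h_left=-1, h_right=0, diff=1 [OK], height=1
  node 43: h_left=1, h_right=-1, diff=2 [FAIL (|1--1|=2 > 1)], height=2
  node 5: h_left=-1, h_right=2, diff=3 [FAIL (|-1-2|=3 > 1)], height=3
  node 4: h_left=-1, h_right=3, diff=4 [FAIL (|-1-3|=4 > 1)], height=4
Node 43 violates the condition: |1 - -1| = 2 > 1.
Result: Not balanced


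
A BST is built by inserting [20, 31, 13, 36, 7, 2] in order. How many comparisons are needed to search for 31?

Search path for 31: 20 -> 31
Found: True
Comparisons: 2


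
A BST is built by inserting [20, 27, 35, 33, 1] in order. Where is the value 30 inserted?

Starting tree (level order): [20, 1, 27, None, None, None, 35, 33]
Insertion path: 20 -> 27 -> 35 -> 33
Result: insert 30 as left child of 33
Final tree (level order): [20, 1, 27, None, None, None, 35, 33, None, 30]


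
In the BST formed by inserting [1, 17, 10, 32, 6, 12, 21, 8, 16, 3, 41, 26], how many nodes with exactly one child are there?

Tree built from: [1, 17, 10, 32, 6, 12, 21, 8, 16, 3, 41, 26]
Tree (level-order array): [1, None, 17, 10, 32, 6, 12, 21, 41, 3, 8, None, 16, None, 26]
Rule: These are nodes with exactly 1 non-null child.
Per-node child counts:
  node 1: 1 child(ren)
  node 17: 2 child(ren)
  node 10: 2 child(ren)
  node 6: 2 child(ren)
  node 3: 0 child(ren)
  node 8: 0 child(ren)
  node 12: 1 child(ren)
  node 16: 0 child(ren)
  node 32: 2 child(ren)
  node 21: 1 child(ren)
  node 26: 0 child(ren)
  node 41: 0 child(ren)
Matching nodes: [1, 12, 21]
Count of nodes with exactly one child: 3


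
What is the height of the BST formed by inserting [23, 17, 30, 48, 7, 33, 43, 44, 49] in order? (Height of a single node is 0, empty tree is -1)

Insertion order: [23, 17, 30, 48, 7, 33, 43, 44, 49]
Tree (level-order array): [23, 17, 30, 7, None, None, 48, None, None, 33, 49, None, 43, None, None, None, 44]
Compute height bottom-up (empty subtree = -1):
  height(7) = 1 + max(-1, -1) = 0
  height(17) = 1 + max(0, -1) = 1
  height(44) = 1 + max(-1, -1) = 0
  height(43) = 1 + max(-1, 0) = 1
  height(33) = 1 + max(-1, 1) = 2
  height(49) = 1 + max(-1, -1) = 0
  height(48) = 1 + max(2, 0) = 3
  height(30) = 1 + max(-1, 3) = 4
  height(23) = 1 + max(1, 4) = 5
Height = 5


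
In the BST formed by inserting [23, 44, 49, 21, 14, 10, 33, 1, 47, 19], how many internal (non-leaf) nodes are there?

Tree built from: [23, 44, 49, 21, 14, 10, 33, 1, 47, 19]
Tree (level-order array): [23, 21, 44, 14, None, 33, 49, 10, 19, None, None, 47, None, 1]
Rule: An internal node has at least one child.
Per-node child counts:
  node 23: 2 child(ren)
  node 21: 1 child(ren)
  node 14: 2 child(ren)
  node 10: 1 child(ren)
  node 1: 0 child(ren)
  node 19: 0 child(ren)
  node 44: 2 child(ren)
  node 33: 0 child(ren)
  node 49: 1 child(ren)
  node 47: 0 child(ren)
Matching nodes: [23, 21, 14, 10, 44, 49]
Count of internal (non-leaf) nodes: 6


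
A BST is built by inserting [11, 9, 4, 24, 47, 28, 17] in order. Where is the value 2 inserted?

Starting tree (level order): [11, 9, 24, 4, None, 17, 47, None, None, None, None, 28]
Insertion path: 11 -> 9 -> 4
Result: insert 2 as left child of 4
Final tree (level order): [11, 9, 24, 4, None, 17, 47, 2, None, None, None, 28]


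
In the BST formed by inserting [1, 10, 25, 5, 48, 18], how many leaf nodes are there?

Tree built from: [1, 10, 25, 5, 48, 18]
Tree (level-order array): [1, None, 10, 5, 25, None, None, 18, 48]
Rule: A leaf has 0 children.
Per-node child counts:
  node 1: 1 child(ren)
  node 10: 2 child(ren)
  node 5: 0 child(ren)
  node 25: 2 child(ren)
  node 18: 0 child(ren)
  node 48: 0 child(ren)
Matching nodes: [5, 18, 48]
Count of leaf nodes: 3
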